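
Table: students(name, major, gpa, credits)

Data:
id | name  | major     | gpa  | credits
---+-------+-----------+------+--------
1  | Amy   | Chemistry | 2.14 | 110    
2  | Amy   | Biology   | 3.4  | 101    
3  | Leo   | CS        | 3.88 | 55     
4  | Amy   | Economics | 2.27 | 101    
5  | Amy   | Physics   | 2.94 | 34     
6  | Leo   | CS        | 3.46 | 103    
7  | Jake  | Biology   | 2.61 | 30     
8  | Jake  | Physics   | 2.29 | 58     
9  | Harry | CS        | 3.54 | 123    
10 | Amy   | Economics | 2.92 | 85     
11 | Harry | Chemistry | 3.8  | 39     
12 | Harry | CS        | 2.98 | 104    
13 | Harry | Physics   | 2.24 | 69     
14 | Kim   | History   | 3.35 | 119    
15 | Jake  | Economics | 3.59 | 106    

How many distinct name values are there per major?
SELECT major, COUNT(DISTINCT name)
FROM students
GROUP BY major

Result:
  Biology: 2 distinct
  CS: 2 distinct
  Chemistry: 2 distinct
  Economics: 2 distinct
  History: 1 distinct
  Physics: 3 distinct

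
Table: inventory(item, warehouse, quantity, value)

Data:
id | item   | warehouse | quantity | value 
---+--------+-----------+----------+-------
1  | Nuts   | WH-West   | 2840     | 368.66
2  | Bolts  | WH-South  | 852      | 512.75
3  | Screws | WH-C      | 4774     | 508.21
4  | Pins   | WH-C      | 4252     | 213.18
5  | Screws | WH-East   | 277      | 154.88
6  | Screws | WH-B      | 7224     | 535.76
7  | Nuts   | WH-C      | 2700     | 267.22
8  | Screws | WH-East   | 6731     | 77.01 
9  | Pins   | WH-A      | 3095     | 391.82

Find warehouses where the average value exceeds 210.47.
SELECT warehouse, AVG(value)
FROM inventory
GROUP BY warehouse
HAVING AVG(value) > 210.47

Result:
  WH-A: avg=391.82
  WH-B: avg=535.76
  WH-C: avg=329.54
  WH-South: avg=512.75
  WH-West: avg=368.66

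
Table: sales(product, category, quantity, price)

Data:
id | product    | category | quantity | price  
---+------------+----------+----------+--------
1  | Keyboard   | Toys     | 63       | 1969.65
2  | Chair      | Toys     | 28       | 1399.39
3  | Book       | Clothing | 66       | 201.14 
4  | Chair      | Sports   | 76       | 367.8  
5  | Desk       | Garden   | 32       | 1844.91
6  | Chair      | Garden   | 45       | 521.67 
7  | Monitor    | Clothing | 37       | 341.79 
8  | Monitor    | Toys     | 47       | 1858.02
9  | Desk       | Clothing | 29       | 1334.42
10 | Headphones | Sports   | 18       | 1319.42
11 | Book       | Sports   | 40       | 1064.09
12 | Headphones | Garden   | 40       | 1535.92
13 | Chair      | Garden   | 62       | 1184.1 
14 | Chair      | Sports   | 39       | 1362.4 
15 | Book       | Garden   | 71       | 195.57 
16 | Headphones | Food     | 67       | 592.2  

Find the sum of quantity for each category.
SELECT category, SUM(quantity) as result
FROM sales
GROUP BY category

Result:
  Clothing: 132
  Food: 67
  Garden: 250
  Sports: 173
  Toys: 138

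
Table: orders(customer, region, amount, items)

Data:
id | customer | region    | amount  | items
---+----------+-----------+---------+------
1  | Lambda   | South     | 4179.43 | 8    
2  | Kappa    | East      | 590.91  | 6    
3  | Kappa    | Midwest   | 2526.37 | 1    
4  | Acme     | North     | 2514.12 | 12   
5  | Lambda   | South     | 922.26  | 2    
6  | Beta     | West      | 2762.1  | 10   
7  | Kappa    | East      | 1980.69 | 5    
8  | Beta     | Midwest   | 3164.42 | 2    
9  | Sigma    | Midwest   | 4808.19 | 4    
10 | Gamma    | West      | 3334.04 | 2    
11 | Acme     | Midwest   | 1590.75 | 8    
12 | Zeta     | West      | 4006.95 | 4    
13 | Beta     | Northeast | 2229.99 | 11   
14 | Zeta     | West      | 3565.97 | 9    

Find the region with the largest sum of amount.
SELECT region, SUM(amount) as val
FROM orders
GROUP BY region
ORDER BY val DESC
LIMIT 1

Result: West with sum(amount) = 13669.06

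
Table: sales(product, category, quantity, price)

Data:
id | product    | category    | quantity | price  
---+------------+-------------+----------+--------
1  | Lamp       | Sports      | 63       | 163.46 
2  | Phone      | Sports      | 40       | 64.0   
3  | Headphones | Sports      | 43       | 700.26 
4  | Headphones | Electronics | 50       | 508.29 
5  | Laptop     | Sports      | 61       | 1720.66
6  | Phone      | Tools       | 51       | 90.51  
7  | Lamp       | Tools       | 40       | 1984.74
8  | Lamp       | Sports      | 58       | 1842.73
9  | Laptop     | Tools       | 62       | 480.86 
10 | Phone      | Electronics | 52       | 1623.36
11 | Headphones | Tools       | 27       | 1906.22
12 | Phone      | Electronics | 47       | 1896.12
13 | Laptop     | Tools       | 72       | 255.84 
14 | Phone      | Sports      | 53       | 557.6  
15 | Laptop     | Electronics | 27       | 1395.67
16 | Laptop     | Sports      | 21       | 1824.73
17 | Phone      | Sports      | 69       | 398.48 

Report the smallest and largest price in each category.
SELECT category, MIN(price), MAX(price)
FROM sales
GROUP BY category

Result:
  Electronics: min=508.29, max=1896.12
  Sports: min=64.00, max=1842.73
  Tools: min=90.51, max=1984.74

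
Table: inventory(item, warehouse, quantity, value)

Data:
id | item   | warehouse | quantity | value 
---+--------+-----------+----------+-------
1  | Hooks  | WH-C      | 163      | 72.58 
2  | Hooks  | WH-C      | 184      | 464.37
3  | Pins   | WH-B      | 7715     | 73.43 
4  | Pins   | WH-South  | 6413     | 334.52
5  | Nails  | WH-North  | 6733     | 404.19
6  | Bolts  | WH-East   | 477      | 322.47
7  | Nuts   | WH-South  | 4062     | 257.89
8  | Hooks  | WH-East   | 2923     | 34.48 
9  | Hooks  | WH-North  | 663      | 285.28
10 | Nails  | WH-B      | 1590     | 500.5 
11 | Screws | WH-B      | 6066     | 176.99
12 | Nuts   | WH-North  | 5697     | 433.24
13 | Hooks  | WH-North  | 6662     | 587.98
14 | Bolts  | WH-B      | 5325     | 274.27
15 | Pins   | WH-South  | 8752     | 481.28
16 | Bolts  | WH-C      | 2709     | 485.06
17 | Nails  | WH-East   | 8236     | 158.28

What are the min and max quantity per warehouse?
SELECT warehouse, MIN(quantity), MAX(quantity)
FROM inventory
GROUP BY warehouse

Result:
  WH-B: min=1590, max=7715
  WH-C: min=163, max=2709
  WH-East: min=477, max=8236
  WH-North: min=663, max=6733
  WH-South: min=4062, max=8752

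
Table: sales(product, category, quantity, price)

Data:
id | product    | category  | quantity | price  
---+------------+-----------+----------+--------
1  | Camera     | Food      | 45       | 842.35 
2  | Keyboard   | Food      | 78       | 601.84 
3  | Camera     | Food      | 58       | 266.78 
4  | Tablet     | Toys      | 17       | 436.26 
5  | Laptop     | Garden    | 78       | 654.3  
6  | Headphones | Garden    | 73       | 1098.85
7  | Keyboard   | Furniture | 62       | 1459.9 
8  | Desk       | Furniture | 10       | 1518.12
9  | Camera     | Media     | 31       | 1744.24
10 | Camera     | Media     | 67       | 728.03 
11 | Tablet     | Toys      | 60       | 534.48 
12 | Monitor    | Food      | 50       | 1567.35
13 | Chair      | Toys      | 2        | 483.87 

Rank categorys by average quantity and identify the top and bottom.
SELECT category, AVG(quantity)
FROM sales
GROUP BY category
ORDER BY AVG(quantity)

All groups:
  Toys: 26.33
  Furniture: 36.00
  Media: 49.00
  Food: 57.75
  Garden: 75.50

Highest: Garden (75.50)
Lowest: Toys (26.33)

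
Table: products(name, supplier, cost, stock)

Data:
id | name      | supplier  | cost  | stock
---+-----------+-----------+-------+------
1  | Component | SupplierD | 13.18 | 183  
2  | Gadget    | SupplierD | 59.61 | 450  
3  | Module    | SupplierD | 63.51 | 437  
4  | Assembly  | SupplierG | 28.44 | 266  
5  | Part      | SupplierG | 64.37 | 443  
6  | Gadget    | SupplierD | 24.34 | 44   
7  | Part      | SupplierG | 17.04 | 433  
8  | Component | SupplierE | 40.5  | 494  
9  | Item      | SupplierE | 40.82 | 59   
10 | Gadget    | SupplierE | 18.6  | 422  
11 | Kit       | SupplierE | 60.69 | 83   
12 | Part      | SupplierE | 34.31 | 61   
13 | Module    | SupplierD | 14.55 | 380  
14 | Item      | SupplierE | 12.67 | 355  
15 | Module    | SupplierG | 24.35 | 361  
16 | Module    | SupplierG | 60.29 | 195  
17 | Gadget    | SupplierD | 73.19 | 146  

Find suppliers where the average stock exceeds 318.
SELECT supplier, AVG(stock)
FROM products
GROUP BY supplier
HAVING AVG(stock) > 318

Result:
  SupplierG: avg=339.60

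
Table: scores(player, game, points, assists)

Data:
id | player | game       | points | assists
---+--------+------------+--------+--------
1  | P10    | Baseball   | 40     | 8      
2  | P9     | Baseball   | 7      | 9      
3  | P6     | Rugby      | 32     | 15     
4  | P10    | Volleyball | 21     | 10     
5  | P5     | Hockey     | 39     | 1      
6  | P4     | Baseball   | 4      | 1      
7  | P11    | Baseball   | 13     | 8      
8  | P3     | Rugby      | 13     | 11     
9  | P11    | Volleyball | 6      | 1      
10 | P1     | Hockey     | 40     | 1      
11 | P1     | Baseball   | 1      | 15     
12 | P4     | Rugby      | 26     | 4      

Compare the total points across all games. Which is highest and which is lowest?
SELECT game, SUM(points)
FROM scores
GROUP BY game
ORDER BY SUM(points)

All groups:
  Volleyball: 27
  Baseball: 65
  Rugby: 71
  Hockey: 79

Highest: Hockey (79)
Lowest: Volleyball (27)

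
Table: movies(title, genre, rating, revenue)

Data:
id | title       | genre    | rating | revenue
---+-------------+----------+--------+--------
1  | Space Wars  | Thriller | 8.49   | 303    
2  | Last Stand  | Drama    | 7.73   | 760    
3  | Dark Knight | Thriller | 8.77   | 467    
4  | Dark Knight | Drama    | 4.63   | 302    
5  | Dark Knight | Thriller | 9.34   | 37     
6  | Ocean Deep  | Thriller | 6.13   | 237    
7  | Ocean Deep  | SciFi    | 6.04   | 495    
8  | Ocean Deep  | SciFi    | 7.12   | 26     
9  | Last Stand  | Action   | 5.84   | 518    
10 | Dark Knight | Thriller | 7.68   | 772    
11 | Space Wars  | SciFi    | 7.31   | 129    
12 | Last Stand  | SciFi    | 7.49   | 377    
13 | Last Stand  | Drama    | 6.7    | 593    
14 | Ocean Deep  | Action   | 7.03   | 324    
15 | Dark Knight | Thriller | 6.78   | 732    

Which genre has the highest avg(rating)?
SELECT genre, AVG(rating) as val
FROM movies
GROUP BY genre
ORDER BY val DESC
LIMIT 1

Result: Thriller with avg(rating) = 7.87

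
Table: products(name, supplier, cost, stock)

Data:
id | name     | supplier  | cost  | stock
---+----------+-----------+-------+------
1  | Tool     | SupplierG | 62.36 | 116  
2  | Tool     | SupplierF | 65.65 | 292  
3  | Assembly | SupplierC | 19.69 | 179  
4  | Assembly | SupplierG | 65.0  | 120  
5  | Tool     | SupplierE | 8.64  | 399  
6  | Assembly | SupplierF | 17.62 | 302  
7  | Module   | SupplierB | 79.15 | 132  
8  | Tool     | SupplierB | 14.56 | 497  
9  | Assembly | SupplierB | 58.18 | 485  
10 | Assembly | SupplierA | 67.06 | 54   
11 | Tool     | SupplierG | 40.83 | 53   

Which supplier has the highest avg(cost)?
SELECT supplier, AVG(cost) as val
FROM products
GROUP BY supplier
ORDER BY val DESC
LIMIT 1

Result: SupplierA with avg(cost) = 67.06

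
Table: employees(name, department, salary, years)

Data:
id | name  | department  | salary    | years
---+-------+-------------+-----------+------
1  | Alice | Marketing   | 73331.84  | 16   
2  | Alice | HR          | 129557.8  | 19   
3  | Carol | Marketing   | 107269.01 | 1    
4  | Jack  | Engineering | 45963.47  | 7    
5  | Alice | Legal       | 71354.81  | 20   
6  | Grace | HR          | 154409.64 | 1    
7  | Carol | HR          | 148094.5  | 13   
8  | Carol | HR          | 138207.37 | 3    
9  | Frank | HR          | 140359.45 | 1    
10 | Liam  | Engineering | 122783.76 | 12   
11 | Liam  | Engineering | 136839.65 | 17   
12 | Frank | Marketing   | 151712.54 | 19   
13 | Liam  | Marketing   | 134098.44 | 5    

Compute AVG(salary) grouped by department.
SELECT department, AVG(salary) as result
FROM employees
GROUP BY department

Result:
  Engineering: 101862.29
  HR: 142125.75
  Legal: 71354.81
  Marketing: 116602.96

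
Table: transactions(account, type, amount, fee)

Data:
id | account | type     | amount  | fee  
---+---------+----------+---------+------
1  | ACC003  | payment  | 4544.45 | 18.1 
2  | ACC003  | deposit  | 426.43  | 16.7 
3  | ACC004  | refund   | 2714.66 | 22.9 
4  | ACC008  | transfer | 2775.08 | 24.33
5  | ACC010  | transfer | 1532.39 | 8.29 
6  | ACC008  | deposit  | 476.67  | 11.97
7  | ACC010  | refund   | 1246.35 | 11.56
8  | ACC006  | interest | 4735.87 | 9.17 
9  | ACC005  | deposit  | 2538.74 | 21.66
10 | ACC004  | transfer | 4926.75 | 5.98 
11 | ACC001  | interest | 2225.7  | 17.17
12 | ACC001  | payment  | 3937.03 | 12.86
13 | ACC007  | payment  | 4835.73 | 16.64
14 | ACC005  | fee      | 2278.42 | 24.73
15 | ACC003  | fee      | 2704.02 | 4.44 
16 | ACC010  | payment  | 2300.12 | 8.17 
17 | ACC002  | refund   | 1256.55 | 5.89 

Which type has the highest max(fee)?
SELECT type, MAX(fee) as val
FROM transactions
GROUP BY type
ORDER BY val DESC
LIMIT 1

Result: fee with max(fee) = 24.73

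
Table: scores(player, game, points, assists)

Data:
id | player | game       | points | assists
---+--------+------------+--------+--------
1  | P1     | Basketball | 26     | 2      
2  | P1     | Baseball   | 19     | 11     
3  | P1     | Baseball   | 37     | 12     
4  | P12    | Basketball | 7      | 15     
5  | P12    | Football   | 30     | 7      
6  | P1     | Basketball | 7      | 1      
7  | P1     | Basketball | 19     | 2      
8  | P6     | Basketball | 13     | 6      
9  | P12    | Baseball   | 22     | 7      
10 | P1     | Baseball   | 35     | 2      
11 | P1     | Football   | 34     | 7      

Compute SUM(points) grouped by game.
SELECT game, SUM(points) as result
FROM scores
GROUP BY game

Result:
  Baseball: 113
  Basketball: 72
  Football: 64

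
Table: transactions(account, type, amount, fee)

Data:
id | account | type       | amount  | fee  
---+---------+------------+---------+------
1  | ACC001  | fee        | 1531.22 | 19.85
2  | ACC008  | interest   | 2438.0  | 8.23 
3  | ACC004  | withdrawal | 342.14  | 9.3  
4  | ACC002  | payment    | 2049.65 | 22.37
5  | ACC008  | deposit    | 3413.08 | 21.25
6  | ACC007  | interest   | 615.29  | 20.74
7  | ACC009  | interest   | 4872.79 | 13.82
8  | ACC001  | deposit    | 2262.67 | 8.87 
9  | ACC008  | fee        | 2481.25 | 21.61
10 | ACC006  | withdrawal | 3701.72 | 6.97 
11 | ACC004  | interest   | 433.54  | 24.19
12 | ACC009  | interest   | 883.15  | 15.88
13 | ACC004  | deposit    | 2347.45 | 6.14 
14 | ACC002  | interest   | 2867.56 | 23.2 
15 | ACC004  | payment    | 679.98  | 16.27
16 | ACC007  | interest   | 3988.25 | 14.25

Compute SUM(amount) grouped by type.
SELECT type, SUM(amount) as result
FROM transactions
GROUP BY type

Result:
  deposit: 8023.20
  fee: 4012.47
  interest: 16098.58
  payment: 2729.63
  withdrawal: 4043.86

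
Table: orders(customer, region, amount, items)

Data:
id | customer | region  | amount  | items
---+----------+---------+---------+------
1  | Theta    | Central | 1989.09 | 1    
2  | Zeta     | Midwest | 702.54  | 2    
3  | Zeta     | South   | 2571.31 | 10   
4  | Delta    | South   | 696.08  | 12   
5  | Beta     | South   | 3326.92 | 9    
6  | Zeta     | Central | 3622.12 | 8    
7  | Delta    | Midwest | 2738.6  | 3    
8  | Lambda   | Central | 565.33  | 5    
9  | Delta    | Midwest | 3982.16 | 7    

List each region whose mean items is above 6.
SELECT region, AVG(items)
FROM orders
GROUP BY region
HAVING AVG(items) > 6

Result:
  South: avg=10.33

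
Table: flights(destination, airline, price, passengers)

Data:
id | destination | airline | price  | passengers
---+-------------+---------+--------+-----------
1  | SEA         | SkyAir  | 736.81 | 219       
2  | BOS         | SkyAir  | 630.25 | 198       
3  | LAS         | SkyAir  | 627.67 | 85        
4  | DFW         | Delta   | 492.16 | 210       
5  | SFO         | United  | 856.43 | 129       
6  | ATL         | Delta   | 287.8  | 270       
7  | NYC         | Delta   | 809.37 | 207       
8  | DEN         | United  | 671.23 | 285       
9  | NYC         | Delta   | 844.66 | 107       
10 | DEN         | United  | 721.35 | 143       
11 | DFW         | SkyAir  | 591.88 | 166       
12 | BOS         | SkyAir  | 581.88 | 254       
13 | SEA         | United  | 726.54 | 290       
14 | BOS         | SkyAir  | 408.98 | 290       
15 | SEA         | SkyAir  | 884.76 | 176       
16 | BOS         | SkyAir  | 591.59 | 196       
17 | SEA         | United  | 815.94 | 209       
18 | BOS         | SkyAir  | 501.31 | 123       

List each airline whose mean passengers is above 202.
SELECT airline, AVG(passengers)
FROM flights
GROUP BY airline
HAVING AVG(passengers) > 202

Result:
  United: avg=211.20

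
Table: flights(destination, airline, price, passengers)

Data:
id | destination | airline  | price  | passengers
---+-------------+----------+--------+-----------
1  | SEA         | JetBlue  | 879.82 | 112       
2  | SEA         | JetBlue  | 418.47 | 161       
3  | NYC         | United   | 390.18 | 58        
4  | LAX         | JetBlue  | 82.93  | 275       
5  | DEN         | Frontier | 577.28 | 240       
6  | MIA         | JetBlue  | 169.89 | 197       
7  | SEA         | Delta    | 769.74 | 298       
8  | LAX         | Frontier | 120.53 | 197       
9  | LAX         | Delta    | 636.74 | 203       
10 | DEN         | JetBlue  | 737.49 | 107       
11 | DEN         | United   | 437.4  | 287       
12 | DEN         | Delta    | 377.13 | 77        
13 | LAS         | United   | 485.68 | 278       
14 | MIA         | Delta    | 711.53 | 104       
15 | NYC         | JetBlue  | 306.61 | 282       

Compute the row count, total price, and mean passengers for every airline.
SELECT airline,
       COUNT(*) as cnt,
       SUM(price) as total_price,
       AVG(passengers) as avg_passengers
FROM flights
GROUP BY airline

Result:
  Delta: 4 records, 2495.14 total price, 170.50 avg passengers
  Frontier: 2 records, 697.81 total price, 218.50 avg passengers
  JetBlue: 6 records, 2595.21 total price, 189.00 avg passengers
  United: 3 records, 1313.26 total price, 207.67 avg passengers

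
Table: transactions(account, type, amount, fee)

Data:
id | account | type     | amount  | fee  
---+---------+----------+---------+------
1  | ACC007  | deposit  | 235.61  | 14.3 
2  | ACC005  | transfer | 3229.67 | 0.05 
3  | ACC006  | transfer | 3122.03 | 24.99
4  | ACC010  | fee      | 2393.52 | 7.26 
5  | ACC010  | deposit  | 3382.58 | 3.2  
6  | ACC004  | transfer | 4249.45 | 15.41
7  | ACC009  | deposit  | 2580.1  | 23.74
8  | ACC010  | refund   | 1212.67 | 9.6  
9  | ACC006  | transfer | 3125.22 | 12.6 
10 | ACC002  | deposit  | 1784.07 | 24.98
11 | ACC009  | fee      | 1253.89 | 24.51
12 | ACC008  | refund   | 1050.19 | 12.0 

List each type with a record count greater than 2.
SELECT type, COUNT(*) as cnt
FROM transactions
GROUP BY type
HAVING COUNT(*) > 2

Result:
  deposit: 4
  transfer: 4

Note: HAVING filters groups after aggregation, WHERE filters rows before.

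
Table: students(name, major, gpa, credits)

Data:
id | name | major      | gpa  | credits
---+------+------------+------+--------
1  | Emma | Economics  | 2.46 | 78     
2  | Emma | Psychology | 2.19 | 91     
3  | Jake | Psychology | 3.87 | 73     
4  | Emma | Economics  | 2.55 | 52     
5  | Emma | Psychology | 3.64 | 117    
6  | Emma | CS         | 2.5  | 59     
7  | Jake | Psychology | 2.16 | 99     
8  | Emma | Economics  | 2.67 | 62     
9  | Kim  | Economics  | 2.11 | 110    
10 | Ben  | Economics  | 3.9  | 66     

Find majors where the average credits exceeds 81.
SELECT major, AVG(credits)
FROM students
GROUP BY major
HAVING AVG(credits) > 81

Result:
  Psychology: avg=95.00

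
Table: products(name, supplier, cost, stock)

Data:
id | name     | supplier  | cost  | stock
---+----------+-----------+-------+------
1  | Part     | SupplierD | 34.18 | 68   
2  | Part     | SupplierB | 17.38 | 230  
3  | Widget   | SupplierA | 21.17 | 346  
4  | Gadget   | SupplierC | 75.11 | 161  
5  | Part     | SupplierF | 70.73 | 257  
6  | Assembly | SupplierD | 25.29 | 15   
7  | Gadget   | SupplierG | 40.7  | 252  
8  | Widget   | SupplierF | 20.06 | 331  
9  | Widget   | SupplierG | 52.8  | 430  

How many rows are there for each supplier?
SELECT supplier, COUNT(*) as count
FROM products
GROUP BY supplier

Result:
  SupplierA: 1
  SupplierB: 1
  SupplierC: 1
  SupplierD: 2
  SupplierF: 2
  SupplierG: 2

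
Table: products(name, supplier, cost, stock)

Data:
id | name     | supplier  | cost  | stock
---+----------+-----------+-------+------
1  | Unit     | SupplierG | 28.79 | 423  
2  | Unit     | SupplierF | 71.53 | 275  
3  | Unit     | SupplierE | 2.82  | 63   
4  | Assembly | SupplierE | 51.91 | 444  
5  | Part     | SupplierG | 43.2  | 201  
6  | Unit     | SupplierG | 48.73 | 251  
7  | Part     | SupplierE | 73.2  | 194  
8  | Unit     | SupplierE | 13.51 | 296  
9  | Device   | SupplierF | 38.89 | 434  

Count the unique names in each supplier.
SELECT supplier, COUNT(DISTINCT name)
FROM products
GROUP BY supplier

Result:
  SupplierE: 3 distinct
  SupplierF: 2 distinct
  SupplierG: 2 distinct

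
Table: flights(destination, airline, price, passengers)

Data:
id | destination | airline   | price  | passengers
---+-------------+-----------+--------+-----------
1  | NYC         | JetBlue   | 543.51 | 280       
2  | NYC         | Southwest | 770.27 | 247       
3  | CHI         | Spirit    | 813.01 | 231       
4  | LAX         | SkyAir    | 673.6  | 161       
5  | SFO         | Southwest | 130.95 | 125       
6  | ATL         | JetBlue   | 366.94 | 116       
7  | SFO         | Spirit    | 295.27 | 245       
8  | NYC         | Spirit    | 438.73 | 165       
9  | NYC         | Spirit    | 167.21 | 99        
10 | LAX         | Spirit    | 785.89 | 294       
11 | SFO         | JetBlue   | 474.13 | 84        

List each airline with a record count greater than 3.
SELECT airline, COUNT(*) as cnt
FROM flights
GROUP BY airline
HAVING COUNT(*) > 3

Result:
  Spirit: 5

Note: HAVING filters groups after aggregation, WHERE filters rows before.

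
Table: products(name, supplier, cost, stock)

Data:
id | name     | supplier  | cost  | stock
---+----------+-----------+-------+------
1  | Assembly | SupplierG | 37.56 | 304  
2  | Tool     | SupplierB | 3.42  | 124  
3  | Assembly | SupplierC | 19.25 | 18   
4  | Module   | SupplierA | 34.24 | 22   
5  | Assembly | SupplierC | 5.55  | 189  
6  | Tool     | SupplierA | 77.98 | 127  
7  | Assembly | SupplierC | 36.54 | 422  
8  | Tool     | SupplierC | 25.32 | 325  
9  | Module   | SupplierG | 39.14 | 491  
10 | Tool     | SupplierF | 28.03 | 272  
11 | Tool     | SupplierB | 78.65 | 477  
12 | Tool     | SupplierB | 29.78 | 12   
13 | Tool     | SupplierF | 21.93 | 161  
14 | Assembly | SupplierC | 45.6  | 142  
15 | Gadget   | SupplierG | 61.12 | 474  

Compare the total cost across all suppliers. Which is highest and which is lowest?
SELECT supplier, SUM(cost)
FROM products
GROUP BY supplier
ORDER BY SUM(cost)

All groups:
  SupplierF: 49.96
  SupplierB: 111.85
  SupplierA: 112.22
  SupplierC: 132.26
  SupplierG: 137.82

Highest: SupplierG (137.82)
Lowest: SupplierF (49.96)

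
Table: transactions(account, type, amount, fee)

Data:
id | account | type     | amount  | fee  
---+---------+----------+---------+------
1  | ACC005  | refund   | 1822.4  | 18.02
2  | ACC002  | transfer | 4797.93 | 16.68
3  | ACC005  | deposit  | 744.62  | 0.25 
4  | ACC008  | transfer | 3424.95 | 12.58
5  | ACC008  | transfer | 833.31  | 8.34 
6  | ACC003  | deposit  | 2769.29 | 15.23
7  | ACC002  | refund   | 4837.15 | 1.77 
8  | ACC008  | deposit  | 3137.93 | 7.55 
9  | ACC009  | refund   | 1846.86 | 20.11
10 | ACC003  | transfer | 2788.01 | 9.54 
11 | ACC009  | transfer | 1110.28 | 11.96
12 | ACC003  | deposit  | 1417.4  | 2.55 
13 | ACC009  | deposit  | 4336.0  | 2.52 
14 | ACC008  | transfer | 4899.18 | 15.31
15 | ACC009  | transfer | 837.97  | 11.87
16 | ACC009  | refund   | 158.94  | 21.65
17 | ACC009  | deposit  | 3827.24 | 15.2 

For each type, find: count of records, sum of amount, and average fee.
SELECT type,
       COUNT(*) as cnt,
       SUM(amount) as total_amount,
       AVG(fee) as avg_fee
FROM transactions
GROUP BY type

Result:
  deposit: 6 records, 16232.48 total amount, 7.22 avg fee
  refund: 4 records, 8665.35 total amount, 15.39 avg fee
  transfer: 7 records, 18691.63 total amount, 12.33 avg fee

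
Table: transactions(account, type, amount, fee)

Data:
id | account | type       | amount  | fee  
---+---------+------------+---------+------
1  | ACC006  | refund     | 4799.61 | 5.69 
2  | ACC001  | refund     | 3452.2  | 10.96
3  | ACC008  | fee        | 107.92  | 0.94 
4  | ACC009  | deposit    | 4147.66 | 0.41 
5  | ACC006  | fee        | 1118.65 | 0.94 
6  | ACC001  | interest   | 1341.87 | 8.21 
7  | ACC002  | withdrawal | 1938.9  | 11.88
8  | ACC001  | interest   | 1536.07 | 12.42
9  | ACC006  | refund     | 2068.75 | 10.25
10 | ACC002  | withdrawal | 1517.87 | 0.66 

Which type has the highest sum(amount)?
SELECT type, SUM(amount) as val
FROM transactions
GROUP BY type
ORDER BY val DESC
LIMIT 1

Result: refund with sum(amount) = 10320.56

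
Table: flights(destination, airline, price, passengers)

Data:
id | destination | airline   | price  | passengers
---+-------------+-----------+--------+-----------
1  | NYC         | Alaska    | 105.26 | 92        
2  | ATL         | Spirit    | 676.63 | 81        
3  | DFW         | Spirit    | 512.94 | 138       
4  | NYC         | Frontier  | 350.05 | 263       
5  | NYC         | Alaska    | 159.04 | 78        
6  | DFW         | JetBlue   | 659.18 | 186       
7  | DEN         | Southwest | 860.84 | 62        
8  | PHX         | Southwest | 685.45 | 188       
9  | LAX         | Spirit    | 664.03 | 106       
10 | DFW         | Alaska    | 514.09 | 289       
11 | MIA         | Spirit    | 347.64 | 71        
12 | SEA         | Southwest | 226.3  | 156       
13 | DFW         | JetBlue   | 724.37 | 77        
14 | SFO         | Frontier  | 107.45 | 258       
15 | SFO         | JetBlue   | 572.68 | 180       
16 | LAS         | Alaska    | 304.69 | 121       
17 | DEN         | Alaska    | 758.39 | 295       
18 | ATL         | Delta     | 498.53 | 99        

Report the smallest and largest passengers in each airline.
SELECT airline, MIN(passengers), MAX(passengers)
FROM flights
GROUP BY airline

Result:
  Alaska: min=78, max=295
  Delta: min=99, max=99
  Frontier: min=258, max=263
  JetBlue: min=77, max=186
  Southwest: min=62, max=188
  Spirit: min=71, max=138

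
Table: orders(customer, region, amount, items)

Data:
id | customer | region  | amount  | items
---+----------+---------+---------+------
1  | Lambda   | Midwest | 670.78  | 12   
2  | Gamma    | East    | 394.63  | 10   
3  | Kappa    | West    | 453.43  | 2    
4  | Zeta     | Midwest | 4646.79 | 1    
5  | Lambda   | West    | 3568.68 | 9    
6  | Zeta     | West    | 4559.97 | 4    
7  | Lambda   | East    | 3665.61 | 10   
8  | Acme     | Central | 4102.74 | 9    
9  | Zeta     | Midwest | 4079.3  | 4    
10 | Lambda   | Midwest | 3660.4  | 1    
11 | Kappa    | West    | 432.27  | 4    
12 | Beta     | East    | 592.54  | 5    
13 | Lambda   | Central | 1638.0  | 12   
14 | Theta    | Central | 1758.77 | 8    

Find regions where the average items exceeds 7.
SELECT region, AVG(items)
FROM orders
GROUP BY region
HAVING AVG(items) > 7

Result:
  Central: avg=9.67
  East: avg=8.33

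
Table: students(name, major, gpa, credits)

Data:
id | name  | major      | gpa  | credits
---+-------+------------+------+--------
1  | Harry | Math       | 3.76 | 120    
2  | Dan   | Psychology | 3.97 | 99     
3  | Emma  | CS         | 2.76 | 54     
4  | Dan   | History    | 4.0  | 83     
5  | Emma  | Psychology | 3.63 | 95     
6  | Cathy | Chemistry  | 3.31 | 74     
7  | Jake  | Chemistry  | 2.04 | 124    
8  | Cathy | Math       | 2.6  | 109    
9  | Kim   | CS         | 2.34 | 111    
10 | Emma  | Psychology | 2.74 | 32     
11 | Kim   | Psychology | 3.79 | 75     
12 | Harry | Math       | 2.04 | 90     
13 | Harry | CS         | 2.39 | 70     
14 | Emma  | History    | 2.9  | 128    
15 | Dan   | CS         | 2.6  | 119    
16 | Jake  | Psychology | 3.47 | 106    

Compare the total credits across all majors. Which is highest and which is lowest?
SELECT major, SUM(credits)
FROM students
GROUP BY major
ORDER BY SUM(credits)

All groups:
  Chemistry: 198
  History: 211
  Math: 319
  CS: 354
  Psychology: 407

Highest: Psychology (407)
Lowest: Chemistry (198)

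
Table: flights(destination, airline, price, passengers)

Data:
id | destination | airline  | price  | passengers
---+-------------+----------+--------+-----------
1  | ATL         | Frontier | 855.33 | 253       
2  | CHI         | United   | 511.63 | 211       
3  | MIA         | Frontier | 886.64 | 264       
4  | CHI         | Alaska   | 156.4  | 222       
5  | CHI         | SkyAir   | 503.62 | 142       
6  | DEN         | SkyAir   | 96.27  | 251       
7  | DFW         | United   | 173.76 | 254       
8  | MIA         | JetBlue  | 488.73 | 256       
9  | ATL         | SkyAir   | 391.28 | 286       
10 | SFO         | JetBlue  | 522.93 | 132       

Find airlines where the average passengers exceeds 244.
SELECT airline, AVG(passengers)
FROM flights
GROUP BY airline
HAVING AVG(passengers) > 244

Result:
  Frontier: avg=258.50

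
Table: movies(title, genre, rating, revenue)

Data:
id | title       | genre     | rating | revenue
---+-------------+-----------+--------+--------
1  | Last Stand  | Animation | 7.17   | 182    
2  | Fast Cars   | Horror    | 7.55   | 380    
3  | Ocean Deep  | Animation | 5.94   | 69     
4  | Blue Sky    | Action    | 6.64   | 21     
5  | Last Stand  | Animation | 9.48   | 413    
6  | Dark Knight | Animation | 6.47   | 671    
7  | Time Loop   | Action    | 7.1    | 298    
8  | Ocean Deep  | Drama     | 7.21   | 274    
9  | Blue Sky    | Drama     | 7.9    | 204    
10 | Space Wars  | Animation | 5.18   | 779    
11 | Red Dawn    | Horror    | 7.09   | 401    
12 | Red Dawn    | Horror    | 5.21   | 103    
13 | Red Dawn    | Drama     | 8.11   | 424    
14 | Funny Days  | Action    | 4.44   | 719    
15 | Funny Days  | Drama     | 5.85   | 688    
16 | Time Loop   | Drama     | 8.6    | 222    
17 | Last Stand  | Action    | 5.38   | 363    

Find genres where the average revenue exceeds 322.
SELECT genre, AVG(revenue)
FROM movies
GROUP BY genre
HAVING AVG(revenue) > 322

Result:
  Action: avg=350.25
  Animation: avg=422.80
  Drama: avg=362.40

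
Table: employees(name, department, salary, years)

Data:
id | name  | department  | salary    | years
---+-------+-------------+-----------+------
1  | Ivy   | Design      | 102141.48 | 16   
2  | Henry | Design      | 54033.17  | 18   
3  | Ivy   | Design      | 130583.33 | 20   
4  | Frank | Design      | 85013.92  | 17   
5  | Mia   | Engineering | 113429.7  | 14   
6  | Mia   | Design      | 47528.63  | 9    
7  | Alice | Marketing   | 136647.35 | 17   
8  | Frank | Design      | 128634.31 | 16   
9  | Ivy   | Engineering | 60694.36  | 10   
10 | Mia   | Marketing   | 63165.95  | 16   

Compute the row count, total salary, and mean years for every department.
SELECT department,
       COUNT(*) as cnt,
       SUM(salary) as total_salary,
       AVG(years) as avg_years
FROM employees
GROUP BY department

Result:
  Design: 6 records, 547934.84 total salary, 16.00 avg years
  Engineering: 2 records, 174124.06 total salary, 12.00 avg years
  Marketing: 2 records, 199813.30 total salary, 16.50 avg years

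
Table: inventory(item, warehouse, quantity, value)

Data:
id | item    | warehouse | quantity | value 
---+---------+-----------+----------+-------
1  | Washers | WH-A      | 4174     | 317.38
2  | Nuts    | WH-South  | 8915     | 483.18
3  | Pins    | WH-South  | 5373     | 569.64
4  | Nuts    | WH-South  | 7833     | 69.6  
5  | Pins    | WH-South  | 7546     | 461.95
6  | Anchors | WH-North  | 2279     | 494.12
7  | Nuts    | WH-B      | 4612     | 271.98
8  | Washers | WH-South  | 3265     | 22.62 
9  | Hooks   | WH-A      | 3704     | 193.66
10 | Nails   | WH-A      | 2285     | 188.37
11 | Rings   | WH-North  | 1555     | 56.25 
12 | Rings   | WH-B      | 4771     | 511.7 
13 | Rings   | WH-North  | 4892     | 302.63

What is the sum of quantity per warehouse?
SELECT warehouse, SUM(quantity) as result
FROM inventory
GROUP BY warehouse

Result:
  WH-A: 10163
  WH-B: 9383
  WH-North: 8726
  WH-South: 32932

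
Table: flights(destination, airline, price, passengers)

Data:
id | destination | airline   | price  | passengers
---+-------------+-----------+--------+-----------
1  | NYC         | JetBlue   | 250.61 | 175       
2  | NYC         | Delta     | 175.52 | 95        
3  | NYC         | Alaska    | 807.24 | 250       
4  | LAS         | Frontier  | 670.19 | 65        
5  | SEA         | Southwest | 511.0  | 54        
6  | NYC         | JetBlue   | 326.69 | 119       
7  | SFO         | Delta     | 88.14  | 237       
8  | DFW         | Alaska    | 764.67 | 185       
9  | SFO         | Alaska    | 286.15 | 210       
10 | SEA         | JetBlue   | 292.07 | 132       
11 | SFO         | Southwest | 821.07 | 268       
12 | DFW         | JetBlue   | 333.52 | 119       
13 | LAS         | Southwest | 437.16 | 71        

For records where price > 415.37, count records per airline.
SELECT airline, COUNT(*)
FROM flights
WHERE price > 415.37
GROUP BY airline

Note: WHERE filters rows before grouping.

Result:
  Alaska: 2
  Frontier: 1
  Southwest: 3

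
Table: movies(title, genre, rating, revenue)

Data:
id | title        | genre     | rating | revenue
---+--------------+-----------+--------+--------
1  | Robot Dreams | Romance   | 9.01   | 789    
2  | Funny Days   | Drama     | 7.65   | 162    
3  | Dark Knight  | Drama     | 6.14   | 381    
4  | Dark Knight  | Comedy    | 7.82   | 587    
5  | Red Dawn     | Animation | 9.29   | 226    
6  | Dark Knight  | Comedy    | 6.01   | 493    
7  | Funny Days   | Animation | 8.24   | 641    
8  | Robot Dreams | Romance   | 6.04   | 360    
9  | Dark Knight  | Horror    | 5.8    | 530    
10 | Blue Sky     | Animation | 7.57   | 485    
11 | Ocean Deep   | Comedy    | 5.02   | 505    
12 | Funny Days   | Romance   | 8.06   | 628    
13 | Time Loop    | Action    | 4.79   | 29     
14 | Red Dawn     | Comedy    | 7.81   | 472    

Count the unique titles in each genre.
SELECT genre, COUNT(DISTINCT title)
FROM movies
GROUP BY genre

Result:
  Action: 1 distinct
  Animation: 3 distinct
  Comedy: 3 distinct
  Drama: 2 distinct
  Horror: 1 distinct
  Romance: 2 distinct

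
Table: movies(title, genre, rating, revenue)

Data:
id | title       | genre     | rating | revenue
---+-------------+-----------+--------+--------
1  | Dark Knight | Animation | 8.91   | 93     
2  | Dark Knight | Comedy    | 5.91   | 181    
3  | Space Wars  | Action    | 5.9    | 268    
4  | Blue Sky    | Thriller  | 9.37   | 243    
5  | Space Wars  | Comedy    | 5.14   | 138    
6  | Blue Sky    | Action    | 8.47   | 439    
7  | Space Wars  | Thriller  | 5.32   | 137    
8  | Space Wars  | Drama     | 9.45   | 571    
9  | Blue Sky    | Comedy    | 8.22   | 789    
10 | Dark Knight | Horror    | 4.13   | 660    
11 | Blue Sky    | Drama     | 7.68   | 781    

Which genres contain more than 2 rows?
SELECT genre, COUNT(*) as cnt
FROM movies
GROUP BY genre
HAVING COUNT(*) > 2

Result:
  Comedy: 3

Note: HAVING filters groups after aggregation, WHERE filters rows before.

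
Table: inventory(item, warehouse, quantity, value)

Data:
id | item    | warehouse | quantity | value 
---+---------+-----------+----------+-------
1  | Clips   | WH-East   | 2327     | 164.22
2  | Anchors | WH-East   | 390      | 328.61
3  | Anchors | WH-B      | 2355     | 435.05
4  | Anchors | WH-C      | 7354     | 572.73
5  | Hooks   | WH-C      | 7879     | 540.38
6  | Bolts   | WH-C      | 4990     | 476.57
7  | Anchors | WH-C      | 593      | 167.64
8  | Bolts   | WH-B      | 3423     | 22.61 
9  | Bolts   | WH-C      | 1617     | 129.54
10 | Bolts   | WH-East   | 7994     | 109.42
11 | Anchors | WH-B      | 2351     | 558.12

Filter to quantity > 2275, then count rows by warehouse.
SELECT warehouse, COUNT(*)
FROM inventory
WHERE quantity > 2275
GROUP BY warehouse

Note: WHERE filters rows before grouping.

Result:
  WH-B: 3
  WH-C: 3
  WH-East: 2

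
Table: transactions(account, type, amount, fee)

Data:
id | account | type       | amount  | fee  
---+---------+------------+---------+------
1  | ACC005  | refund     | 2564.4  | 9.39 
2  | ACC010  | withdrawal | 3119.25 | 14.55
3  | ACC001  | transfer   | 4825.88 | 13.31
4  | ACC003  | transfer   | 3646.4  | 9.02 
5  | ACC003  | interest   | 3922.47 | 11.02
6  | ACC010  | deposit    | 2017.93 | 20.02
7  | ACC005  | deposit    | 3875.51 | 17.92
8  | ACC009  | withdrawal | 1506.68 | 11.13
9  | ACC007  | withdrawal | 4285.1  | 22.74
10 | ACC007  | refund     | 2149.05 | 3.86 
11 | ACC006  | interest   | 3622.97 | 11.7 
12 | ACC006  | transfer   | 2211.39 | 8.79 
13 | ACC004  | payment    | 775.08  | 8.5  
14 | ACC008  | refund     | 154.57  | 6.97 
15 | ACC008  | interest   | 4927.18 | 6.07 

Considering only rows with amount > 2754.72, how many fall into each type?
SELECT type, COUNT(*)
FROM transactions
WHERE amount > 2754.72
GROUP BY type

Note: WHERE filters rows before grouping.

Result:
  deposit: 1
  interest: 3
  transfer: 2
  withdrawal: 2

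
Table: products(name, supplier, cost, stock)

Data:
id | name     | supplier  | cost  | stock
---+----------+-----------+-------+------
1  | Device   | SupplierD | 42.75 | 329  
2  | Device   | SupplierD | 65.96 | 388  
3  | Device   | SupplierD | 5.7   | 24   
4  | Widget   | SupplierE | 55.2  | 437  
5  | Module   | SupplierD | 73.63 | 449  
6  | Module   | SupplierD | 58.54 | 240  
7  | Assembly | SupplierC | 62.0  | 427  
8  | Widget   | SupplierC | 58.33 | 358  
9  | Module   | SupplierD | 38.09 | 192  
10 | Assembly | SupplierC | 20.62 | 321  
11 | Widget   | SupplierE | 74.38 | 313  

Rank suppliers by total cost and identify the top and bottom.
SELECT supplier, SUM(cost)
FROM products
GROUP BY supplier
ORDER BY SUM(cost)

All groups:
  SupplierE: 129.58
  SupplierC: 140.95
  SupplierD: 284.67

Highest: SupplierD (284.67)
Lowest: SupplierE (129.58)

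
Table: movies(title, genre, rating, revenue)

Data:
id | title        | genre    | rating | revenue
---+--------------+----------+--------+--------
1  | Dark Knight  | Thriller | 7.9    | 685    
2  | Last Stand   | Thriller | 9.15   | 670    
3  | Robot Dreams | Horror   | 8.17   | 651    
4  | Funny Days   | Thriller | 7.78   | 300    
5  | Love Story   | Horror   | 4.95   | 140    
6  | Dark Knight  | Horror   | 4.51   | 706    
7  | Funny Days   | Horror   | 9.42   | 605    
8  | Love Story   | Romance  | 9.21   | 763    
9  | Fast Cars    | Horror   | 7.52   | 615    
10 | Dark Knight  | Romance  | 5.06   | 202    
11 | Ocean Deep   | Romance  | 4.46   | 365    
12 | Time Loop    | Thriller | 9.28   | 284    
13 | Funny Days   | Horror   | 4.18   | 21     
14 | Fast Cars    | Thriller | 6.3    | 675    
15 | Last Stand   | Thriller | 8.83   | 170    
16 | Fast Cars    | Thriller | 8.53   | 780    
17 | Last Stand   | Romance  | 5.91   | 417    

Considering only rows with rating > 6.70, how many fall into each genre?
SELECT genre, COUNT(*)
FROM movies
WHERE rating > 6.70
GROUP BY genre

Note: WHERE filters rows before grouping.

Result:
  Horror: 3
  Romance: 1
  Thriller: 6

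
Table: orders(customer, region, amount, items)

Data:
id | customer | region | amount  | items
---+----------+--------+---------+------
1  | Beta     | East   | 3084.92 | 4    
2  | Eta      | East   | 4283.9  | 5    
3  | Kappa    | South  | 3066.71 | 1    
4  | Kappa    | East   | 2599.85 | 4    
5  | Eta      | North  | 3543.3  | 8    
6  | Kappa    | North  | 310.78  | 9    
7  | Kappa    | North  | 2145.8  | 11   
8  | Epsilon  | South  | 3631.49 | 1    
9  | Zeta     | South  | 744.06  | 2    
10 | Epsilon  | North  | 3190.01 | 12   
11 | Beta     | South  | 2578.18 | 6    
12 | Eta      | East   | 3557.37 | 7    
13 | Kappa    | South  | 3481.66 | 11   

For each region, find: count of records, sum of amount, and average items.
SELECT region,
       COUNT(*) as cnt,
       SUM(amount) as total_amount,
       AVG(items) as avg_items
FROM orders
GROUP BY region

Result:
  East: 4 records, 13526.04 total amount, 5.00 avg items
  North: 4 records, 9189.89 total amount, 10.00 avg items
  South: 5 records, 13502.10 total amount, 4.20 avg items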